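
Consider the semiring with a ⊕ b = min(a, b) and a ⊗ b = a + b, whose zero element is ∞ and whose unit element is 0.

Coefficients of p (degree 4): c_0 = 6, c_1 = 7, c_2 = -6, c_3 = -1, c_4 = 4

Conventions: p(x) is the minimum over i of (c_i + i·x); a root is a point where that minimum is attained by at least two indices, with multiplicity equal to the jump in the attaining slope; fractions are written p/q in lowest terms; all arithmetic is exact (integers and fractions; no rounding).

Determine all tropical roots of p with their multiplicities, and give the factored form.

hull edge (i=0, c=6) to (i=2, c=-6): slope -6, span 2
hull edge (i=2, c=-6) to (i=4, c=4): slope 5, span 2
Factored form: p(x) = 4 ⊗ (x ⊕ (-5)) ⊗ (x ⊕ (-5)) ⊗ (x ⊕ 6) ⊗ (x ⊕ 6)
Answer: roots = -5 (mult 2), 6 (mult 2)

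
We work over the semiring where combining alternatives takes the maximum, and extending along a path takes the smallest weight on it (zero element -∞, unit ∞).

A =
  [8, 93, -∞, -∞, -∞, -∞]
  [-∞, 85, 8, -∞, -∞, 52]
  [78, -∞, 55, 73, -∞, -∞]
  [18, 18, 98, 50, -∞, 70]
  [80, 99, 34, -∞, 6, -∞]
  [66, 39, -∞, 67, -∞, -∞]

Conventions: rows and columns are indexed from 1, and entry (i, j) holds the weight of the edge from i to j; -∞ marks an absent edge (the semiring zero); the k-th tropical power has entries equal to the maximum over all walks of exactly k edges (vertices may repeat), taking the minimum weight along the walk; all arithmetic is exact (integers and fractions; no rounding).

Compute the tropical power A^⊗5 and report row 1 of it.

A^⊗2:
  [8, 85, 8, -∞, -∞, 52]
  [52, 85, 8, 52, -∞, 52]
  [55, 78, 73, 55, -∞, 70]
  [78, 39, 55, 73, -∞, 50]
  [34, 85, 34, 34, 6, 52]
  [18, 66, 67, 50, -∞, 67]
A^⊗3:
  [52, 85, 8, 52, -∞, 52]
  [52, 85, 52, 52, -∞, 52]
  [73, 78, 55, 73, -∞, 55]
  [55, 78, 73, 55, -∞, 70]
  [52, 85, 34, 52, 6, 52]
  [67, 66, 55, 67, -∞, 52]
A^⊗4:
  [52, 85, 52, 52, -∞, 52]
  [52, 85, 52, 52, -∞, 52]
  [55, 78, 73, 55, -∞, 70]
  [73, 78, 55, 73, -∞, 55]
  [52, 85, 52, 52, 6, 52]
  [55, 67, 67, 55, -∞, 67]
A^⊗5:
  [52, 85, 52, 52, -∞, 52]
  [52, 85, 52, 52, -∞, 52]
  [73, 78, 55, 73, -∞, 55]
  [55, 78, 73, 55, -∞, 70]
  [52, 85, 52, 52, 6, 52]
  [67, 67, 55, 67, -∞, 55]
Answer: row 1 of A^⊗5 = [52, 85, 52, 52, -∞, 52]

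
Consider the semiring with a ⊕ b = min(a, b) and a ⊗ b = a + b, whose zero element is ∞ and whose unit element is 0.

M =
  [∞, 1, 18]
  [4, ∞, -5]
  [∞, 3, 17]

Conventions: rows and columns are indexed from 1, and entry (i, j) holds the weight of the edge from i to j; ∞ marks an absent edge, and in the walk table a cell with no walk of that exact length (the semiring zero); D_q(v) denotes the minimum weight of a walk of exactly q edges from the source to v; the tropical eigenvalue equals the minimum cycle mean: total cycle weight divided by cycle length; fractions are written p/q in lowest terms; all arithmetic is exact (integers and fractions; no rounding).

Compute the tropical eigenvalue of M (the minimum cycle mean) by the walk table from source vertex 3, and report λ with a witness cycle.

q=0: [∞, ∞, 0]
q=1: [∞, 3, 17]
q=2: [7, 20, -2]
q=3: [24, 1, 15]
Optimal cycle mean attained by: cycle 2->3->2, total (-5) + 3, length 2.
Answer: λ = -1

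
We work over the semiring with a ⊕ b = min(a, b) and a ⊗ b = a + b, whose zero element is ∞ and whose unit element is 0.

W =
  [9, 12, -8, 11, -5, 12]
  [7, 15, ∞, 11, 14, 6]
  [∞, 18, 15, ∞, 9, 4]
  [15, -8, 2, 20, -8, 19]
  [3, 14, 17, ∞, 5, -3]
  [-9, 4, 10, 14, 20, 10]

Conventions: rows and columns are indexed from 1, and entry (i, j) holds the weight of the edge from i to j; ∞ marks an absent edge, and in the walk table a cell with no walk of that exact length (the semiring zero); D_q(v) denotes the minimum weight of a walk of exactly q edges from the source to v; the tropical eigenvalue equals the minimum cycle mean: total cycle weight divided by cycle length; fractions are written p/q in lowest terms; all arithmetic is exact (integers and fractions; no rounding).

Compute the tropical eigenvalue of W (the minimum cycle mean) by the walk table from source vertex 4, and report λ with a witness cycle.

q=0: [∞, ∞, ∞, 0, ∞, ∞]
q=1: [15, -8, 2, 20, -8, 19]
q=2: [-5, 6, 7, 3, -3, -11]
q=3: [-20, -7, -13, 3, -10, -6]
q=4: [-15, -8, -28, -9, -25, -13]
q=5: [-22, -17, -23, -4, -20, -28]
q=6: [-37, -24, -30, -14, -27, -23]
Optimal cycle mean attained by: cycle 1->5->6->1, total (-5) + (-3) + (-9), length 3.
Answer: λ = -17/3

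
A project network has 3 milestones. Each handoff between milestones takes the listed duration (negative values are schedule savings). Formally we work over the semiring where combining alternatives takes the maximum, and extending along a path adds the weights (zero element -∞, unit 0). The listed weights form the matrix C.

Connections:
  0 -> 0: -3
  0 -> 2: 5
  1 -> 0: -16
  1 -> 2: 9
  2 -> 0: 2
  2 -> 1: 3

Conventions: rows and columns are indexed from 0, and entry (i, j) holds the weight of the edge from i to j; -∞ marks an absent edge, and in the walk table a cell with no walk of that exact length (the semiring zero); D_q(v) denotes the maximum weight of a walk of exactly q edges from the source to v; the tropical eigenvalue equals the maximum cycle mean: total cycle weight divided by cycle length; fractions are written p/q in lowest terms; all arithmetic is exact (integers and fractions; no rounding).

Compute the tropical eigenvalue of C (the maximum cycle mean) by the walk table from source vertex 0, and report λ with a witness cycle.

q=0: [0, -∞, -∞]
q=1: [-3, -∞, 5]
q=2: [7, 8, 2]
q=3: [4, 5, 17]
Optimal cycle mean attained by: cycle 1->2->1, total 9 + 3, length 2.
Answer: λ = 6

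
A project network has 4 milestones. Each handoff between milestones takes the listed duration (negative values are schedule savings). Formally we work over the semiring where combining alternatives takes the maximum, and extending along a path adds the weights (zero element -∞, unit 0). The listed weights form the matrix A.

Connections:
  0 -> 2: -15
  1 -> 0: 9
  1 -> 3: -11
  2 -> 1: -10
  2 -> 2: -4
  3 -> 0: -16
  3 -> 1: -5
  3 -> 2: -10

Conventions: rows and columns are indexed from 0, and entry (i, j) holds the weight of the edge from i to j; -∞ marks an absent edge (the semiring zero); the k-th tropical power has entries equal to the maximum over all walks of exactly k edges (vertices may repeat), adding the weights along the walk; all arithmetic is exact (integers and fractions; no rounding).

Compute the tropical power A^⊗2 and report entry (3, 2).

A^⊗2:
  [-∞, -25, -19, -∞]
  [-27, -16, -6, -∞]
  [-1, -14, -8, -21]
  [4, -20, -14, -16]
Key observation: the optimum is the walk 3->2->2, with weight (-10) + (-4) = -14.
Optimal value attained by: walk 3->2->2.
Answer: (A^⊗2)[3][2] = -14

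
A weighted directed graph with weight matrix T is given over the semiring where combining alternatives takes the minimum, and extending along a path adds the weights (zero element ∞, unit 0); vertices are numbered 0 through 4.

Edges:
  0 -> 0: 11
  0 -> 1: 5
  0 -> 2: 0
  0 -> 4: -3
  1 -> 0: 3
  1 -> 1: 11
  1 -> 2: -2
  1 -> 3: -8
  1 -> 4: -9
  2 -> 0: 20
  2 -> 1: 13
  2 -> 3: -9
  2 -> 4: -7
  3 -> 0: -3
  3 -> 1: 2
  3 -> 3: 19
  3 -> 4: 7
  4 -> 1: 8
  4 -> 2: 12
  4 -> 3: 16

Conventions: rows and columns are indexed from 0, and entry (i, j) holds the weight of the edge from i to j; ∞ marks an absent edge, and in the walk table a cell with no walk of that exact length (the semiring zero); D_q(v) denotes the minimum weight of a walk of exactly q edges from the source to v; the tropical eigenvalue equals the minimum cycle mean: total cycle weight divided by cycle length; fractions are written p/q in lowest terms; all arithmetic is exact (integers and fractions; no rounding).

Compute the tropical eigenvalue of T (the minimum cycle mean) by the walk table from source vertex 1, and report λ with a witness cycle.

q=0: [∞, 0, ∞, ∞, ∞]
q=1: [3, 11, -2, -8, -9]
q=2: [-11, -6, 3, -11, -9]
q=3: [-14, -9, -11, -14, -15]
q=4: [-17, -12, -14, -20, -18]
q=5: [-23, -18, -17, -23, -21]
Optimal cycle mean attained by: cycle 0->2->3->0, total 0 + (-9) + (-3), length 3.
Answer: λ = -4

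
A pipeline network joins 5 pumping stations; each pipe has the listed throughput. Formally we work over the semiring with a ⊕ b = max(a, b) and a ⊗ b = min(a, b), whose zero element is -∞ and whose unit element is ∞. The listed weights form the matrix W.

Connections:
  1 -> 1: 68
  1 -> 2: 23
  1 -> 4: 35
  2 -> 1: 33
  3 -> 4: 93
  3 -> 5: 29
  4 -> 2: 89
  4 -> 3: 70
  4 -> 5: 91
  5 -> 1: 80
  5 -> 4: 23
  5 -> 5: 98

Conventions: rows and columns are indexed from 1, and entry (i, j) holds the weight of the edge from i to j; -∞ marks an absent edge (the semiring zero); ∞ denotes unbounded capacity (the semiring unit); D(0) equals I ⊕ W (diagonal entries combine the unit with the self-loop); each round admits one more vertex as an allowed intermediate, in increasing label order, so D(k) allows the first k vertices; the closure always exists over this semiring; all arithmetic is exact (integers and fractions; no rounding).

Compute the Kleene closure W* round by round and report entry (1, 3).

D(0):
  [∞, 23, -∞, 35, -∞]
  [33, ∞, -∞, -∞, -∞]
  [-∞, -∞, ∞, 93, 29]
  [-∞, 89, 70, ∞, 91]
  [80, -∞, -∞, 23, ∞]
D(1):
  [∞, 23, -∞, 35, -∞]
  [33, ∞, -∞, 33, -∞]
  [-∞, -∞, ∞, 93, 29]
  [-∞, 89, 70, ∞, 91]
  [80, 23, -∞, 35, ∞]
D(2):
  [∞, 23, -∞, 35, -∞]
  [33, ∞, -∞, 33, -∞]
  [-∞, -∞, ∞, 93, 29]
  [33, 89, 70, ∞, 91]
  [80, 23, -∞, 35, ∞]
D(3):
  [∞, 23, -∞, 35, -∞]
  [33, ∞, -∞, 33, -∞]
  [-∞, -∞, ∞, 93, 29]
  [33, 89, 70, ∞, 91]
  [80, 23, -∞, 35, ∞]
D(4):
  [∞, 35, 35, 35, 35]
  [33, ∞, 33, 33, 33]
  [33, 89, ∞, 93, 91]
  [33, 89, 70, ∞, 91]
  [80, 35, 35, 35, ∞]
D(5):
  [∞, 35, 35, 35, 35]
  [33, ∞, 33, 33, 33]
  [80, 89, ∞, 93, 91]
  [80, 89, 70, ∞, 91]
  [80, 35, 35, 35, ∞]
Answer: W*[1][3] = 35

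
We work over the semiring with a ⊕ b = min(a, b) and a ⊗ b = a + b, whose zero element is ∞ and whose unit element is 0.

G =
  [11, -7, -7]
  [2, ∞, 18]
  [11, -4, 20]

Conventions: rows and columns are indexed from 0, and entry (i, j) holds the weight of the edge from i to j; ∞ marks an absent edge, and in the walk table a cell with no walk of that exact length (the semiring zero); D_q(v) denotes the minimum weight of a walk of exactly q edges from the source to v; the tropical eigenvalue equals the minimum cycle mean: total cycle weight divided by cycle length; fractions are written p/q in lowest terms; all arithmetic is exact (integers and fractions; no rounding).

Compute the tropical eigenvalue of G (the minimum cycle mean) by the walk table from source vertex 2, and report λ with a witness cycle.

q=0: [∞, ∞, 0]
q=1: [11, -4, 20]
q=2: [-2, 4, 4]
q=3: [6, -9, -9]
Optimal cycle mean attained by: cycle 0->2->1->0, total (-7) + (-4) + 2, length 3.
Answer: λ = -3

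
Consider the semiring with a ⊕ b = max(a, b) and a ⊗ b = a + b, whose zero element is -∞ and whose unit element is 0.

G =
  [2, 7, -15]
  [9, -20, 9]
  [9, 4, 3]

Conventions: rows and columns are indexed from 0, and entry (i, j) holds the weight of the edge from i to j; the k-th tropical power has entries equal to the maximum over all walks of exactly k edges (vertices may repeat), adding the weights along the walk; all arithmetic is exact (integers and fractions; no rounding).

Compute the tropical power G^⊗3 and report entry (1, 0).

G^⊗2:
  [16, 9, 16]
  [18, 16, 12]
  [13, 16, 13]
G^⊗3:
  [25, 23, 19]
  [25, 25, 25]
  [25, 20, 25]
Key observation: the optimum is the walk 1->0->1->0, with weight 9 + 7 + 9 = 25.
Optimal value attained by: walk 1->0->1->0.
Answer: (G^⊗3)[1][0] = 25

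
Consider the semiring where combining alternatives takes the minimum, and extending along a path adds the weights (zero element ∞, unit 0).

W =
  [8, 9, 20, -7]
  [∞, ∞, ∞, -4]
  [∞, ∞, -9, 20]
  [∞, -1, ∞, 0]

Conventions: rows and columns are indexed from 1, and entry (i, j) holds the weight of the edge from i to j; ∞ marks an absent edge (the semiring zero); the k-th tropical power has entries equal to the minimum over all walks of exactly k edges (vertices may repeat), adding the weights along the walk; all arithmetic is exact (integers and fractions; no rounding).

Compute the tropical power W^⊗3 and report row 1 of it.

W^⊗2:
  [16, -8, 11, -7]
  [∞, -5, ∞, -4]
  [∞, 19, -18, 11]
  [∞, -1, ∞, -5]
W^⊗3:
  [24, -8, 2, -12]
  [∞, -5, ∞, -9]
  [∞, 10, -27, 2]
  [∞, -6, ∞, -5]
Answer: row 1 of W^⊗3 = [24, -8, 2, -12]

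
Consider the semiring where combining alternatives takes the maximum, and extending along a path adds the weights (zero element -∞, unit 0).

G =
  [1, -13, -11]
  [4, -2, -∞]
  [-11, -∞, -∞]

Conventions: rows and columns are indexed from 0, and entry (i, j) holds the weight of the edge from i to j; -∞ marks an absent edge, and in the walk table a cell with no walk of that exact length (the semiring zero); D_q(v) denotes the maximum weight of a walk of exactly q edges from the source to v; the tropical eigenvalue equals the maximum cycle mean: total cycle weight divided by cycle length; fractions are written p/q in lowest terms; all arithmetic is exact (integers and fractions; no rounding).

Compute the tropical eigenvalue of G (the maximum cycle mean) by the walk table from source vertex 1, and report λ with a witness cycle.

q=0: [-∞, 0, -∞]
q=1: [4, -2, -∞]
q=2: [5, -4, -7]
q=3: [6, -6, -6]
Optimal cycle mean attained by: cycle 0->0, total 1, length 1.
Answer: λ = 1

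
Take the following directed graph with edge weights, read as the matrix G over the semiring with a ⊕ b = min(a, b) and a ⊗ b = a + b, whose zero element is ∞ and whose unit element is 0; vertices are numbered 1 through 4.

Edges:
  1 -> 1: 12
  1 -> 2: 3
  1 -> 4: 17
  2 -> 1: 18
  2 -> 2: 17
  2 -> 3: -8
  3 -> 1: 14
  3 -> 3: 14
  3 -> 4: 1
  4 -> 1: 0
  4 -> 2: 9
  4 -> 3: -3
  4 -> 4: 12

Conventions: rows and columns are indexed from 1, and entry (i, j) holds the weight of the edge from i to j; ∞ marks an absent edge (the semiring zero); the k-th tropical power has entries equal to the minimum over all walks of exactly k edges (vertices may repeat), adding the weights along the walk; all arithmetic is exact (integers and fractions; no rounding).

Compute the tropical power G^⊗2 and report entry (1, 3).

G^⊗2:
  [17, 15, -5, 29]
  [6, 21, 6, -7]
  [1, 10, -2, 13]
  [11, 3, 1, -2]
Key observation: the optimum is the walk 1->2->3, with weight 3 + (-8) = -5.
Optimal value attained by: walk 1->2->3.
Answer: (G^⊗2)[1][3] = -5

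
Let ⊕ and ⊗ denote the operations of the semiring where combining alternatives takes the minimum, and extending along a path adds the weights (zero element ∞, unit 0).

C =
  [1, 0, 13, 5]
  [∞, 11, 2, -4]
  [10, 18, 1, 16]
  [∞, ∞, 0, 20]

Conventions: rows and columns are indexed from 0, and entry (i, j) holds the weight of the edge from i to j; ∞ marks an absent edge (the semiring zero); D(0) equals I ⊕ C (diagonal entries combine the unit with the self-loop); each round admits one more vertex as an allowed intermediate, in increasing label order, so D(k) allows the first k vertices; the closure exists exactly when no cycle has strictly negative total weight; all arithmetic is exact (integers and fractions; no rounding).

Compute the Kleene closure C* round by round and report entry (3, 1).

D(0):
  [0, 0, 13, 5]
  [∞, 0, 2, -4]
  [10, 18, 0, 16]
  [∞, ∞, 0, 0]
D(1):
  [0, 0, 13, 5]
  [∞, 0, 2, -4]
  [10, 10, 0, 15]
  [∞, ∞, 0, 0]
D(2):
  [0, 0, 2, -4]
  [∞, 0, 2, -4]
  [10, 10, 0, 6]
  [∞, ∞, 0, 0]
D(3):
  [0, 0, 2, -4]
  [12, 0, 2, -4]
  [10, 10, 0, 6]
  [10, 10, 0, 0]
D(4):
  [0, 0, -4, -4]
  [6, 0, -4, -4]
  [10, 10, 0, 6]
  [10, 10, 0, 0]
Answer: C*[3][1] = 10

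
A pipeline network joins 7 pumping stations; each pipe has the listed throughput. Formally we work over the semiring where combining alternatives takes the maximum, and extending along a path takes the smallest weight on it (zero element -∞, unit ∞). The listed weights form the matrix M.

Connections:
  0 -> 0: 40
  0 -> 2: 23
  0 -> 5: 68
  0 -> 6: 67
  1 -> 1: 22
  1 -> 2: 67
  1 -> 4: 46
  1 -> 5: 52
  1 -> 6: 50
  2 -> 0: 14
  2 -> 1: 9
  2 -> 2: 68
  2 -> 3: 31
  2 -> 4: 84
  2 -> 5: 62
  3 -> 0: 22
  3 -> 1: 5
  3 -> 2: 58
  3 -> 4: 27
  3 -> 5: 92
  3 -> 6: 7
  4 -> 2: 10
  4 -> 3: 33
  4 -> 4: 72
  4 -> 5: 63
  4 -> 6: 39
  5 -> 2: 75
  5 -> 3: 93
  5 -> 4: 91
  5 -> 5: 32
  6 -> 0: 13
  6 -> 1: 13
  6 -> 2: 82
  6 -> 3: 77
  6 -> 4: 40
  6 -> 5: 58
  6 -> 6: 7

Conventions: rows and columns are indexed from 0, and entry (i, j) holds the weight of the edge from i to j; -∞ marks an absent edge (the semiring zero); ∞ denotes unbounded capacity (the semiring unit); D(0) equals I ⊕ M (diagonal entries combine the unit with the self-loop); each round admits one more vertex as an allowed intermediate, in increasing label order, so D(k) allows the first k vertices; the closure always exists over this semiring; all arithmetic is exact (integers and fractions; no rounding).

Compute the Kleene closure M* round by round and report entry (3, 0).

D(0):
  [∞, -∞, 23, -∞, -∞, 68, 67]
  [-∞, ∞, 67, -∞, 46, 52, 50]
  [14, 9, ∞, 31, 84, 62, -∞]
  [22, 5, 58, ∞, 27, 92, 7]
  [-∞, -∞, 10, 33, ∞, 63, 39]
  [-∞, -∞, 75, 93, 91, ∞, -∞]
  [13, 13, 82, 77, 40, 58, ∞]
D(1):
  [∞, -∞, 23, -∞, -∞, 68, 67]
  [-∞, ∞, 67, -∞, 46, 52, 50]
  [14, 9, ∞, 31, 84, 62, 14]
  [22, 5, 58, ∞, 27, 92, 22]
  [-∞, -∞, 10, 33, ∞, 63, 39]
  [-∞, -∞, 75, 93, 91, ∞, -∞]
  [13, 13, 82, 77, 40, 58, ∞]
D(2):
  [∞, -∞, 23, -∞, -∞, 68, 67]
  [-∞, ∞, 67, -∞, 46, 52, 50]
  [14, 9, ∞, 31, 84, 62, 14]
  [22, 5, 58, ∞, 27, 92, 22]
  [-∞, -∞, 10, 33, ∞, 63, 39]
  [-∞, -∞, 75, 93, 91, ∞, -∞]
  [13, 13, 82, 77, 40, 58, ∞]
D(3):
  [∞, 9, 23, 23, 23, 68, 67]
  [14, ∞, 67, 31, 67, 62, 50]
  [14, 9, ∞, 31, 84, 62, 14]
  [22, 9, 58, ∞, 58, 92, 22]
  [10, 9, 10, 33, ∞, 63, 39]
  [14, 9, 75, 93, 91, ∞, 14]
  [14, 13, 82, 77, 82, 62, ∞]
D(4):
  [∞, 9, 23, 23, 23, 68, 67]
  [22, ∞, 67, 31, 67, 62, 50]
  [22, 9, ∞, 31, 84, 62, 22]
  [22, 9, 58, ∞, 58, 92, 22]
  [22, 9, 33, 33, ∞, 63, 39]
  [22, 9, 75, 93, 91, ∞, 22]
  [22, 13, 82, 77, 82, 77, ∞]
D(5):
  [∞, 9, 23, 23, 23, 68, 67]
  [22, ∞, 67, 33, 67, 63, 50]
  [22, 9, ∞, 33, 84, 63, 39]
  [22, 9, 58, ∞, 58, 92, 39]
  [22, 9, 33, 33, ∞, 63, 39]
  [22, 9, 75, 93, 91, ∞, 39]
  [22, 13, 82, 77, 82, 77, ∞]
D(6):
  [∞, 9, 68, 68, 68, 68, 67]
  [22, ∞, 67, 63, 67, 63, 50]
  [22, 9, ∞, 63, 84, 63, 39]
  [22, 9, 75, ∞, 91, 92, 39]
  [22, 9, 63, 63, ∞, 63, 39]
  [22, 9, 75, 93, 91, ∞, 39]
  [22, 13, 82, 77, 82, 77, ∞]
D(7):
  [∞, 13, 68, 68, 68, 68, 67]
  [22, ∞, 67, 63, 67, 63, 50]
  [22, 13, ∞, 63, 84, 63, 39]
  [22, 13, 75, ∞, 91, 92, 39]
  [22, 13, 63, 63, ∞, 63, 39]
  [22, 13, 75, 93, 91, ∞, 39]
  [22, 13, 82, 77, 82, 77, ∞]
Answer: M*[3][0] = 22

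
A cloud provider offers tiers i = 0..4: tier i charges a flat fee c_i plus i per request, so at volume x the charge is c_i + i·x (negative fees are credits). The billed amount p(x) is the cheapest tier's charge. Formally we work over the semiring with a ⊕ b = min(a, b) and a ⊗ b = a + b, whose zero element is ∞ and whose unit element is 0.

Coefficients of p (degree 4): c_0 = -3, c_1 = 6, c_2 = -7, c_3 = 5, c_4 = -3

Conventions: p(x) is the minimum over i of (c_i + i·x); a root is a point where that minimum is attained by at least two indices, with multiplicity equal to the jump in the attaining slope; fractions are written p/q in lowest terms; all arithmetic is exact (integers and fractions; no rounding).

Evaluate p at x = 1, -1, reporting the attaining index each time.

p(1) = min(-3+0·1=-3, 6+1·1=7, -7+2·1=-5, 5+3·1=8, -3+4·1=1) = -5 (attained by i=2)
p(-1) = min(-3+0·(-1)=-3, 6+1·(-1)=5, -7+2·(-1)=-9, 5+3·(-1)=2, -3+4·(-1)=-7) = -9 (attained by i=2)
Answer: p(1) = -5; p(-1) = -9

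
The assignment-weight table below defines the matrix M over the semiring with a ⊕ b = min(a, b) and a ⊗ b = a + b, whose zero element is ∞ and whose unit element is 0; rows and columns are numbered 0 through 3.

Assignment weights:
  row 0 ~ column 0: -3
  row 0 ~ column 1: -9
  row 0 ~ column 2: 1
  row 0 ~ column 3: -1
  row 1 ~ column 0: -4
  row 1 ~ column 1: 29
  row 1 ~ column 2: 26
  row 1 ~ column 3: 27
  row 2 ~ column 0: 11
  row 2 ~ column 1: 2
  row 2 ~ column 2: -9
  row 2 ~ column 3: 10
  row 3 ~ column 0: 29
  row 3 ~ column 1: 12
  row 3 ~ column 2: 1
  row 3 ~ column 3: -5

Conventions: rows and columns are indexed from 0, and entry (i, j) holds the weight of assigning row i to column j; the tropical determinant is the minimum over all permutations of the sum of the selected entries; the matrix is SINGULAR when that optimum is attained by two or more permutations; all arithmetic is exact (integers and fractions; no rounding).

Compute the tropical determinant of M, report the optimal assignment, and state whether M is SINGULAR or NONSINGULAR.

σ = (0, 1, 2, 3): (-3) + 29 + (-9) + (-5) = 12
σ = (0, 1, 3, 2): (-3) + 29 + 10 + 1 = 37
σ = (0, 2, 1, 3): (-3) + 26 + 2 + (-5) = 20
σ = (0, 2, 3, 1): (-3) + 26 + 10 + 12 = 45
σ = (0, 3, 1, 2): (-3) + 27 + 2 + 1 = 27
σ = (0, 3, 2, 1): (-3) + 27 + (-9) + 12 = 27
σ = (1, 0, 2, 3): (-9) + (-4) + (-9) + (-5) = -27
σ = (1, 0, 3, 2): (-9) + (-4) + 10 + 1 = -2
σ = (1, 2, 0, 3): (-9) + 26 + 11 + (-5) = 23
σ = (1, 2, 3, 0): (-9) + 26 + 10 + 29 = 56
σ = (1, 3, 0, 2): (-9) + 27 + 11 + 1 = 30
σ = (1, 3, 2, 0): (-9) + 27 + (-9) + 29 = 38
σ = (2, 0, 1, 3): 1 + (-4) + 2 + (-5) = -6
σ = (2, 0, 3, 1): 1 + (-4) + 10 + 12 = 19
σ = (2, 1, 0, 3): 1 + 29 + 11 + (-5) = 36
σ = (2, 1, 3, 0): 1 + 29 + 10 + 29 = 69
σ = (2, 3, 0, 1): 1 + 27 + 11 + 12 = 51
σ = (2, 3, 1, 0): 1 + 27 + 2 + 29 = 59
σ = (3, 0, 1, 2): (-1) + (-4) + 2 + 1 = -2
σ = (3, 0, 2, 1): (-1) + (-4) + (-9) + 12 = -2
σ = (3, 1, 0, 2): (-1) + 29 + 11 + 1 = 40
σ = (3, 1, 2, 0): (-1) + 29 + (-9) + 29 = 48
σ = (3, 2, 0, 1): (-1) + 26 + 11 + 12 = 48
σ = (3, 2, 1, 0): (-1) + 26 + 2 + 29 = 56
Optimal value attained by: σ = (1, 0, 2, 3).
Answer: det⊕(M) = -27; verdict: NONSINGULAR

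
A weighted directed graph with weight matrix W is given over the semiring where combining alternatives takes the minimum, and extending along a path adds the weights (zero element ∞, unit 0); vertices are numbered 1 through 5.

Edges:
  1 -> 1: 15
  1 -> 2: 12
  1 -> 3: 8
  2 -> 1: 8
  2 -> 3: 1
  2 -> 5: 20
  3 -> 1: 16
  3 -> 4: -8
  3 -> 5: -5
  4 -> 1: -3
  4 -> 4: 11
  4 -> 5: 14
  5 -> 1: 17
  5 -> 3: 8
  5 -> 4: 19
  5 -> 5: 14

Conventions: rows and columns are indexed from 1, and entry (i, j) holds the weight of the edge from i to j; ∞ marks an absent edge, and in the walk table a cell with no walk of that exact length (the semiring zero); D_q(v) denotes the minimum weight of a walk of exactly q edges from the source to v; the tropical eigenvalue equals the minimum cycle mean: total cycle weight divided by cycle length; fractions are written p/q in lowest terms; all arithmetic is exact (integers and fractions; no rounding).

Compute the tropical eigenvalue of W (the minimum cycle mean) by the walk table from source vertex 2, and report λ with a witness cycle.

q=0: [∞, 0, ∞, ∞, ∞]
q=1: [8, ∞, 1, ∞, 20]
q=2: [17, 20, 16, -7, -4]
q=3: [-10, 29, 4, 4, 7]
q=4: [1, 2, -2, -4, -1]
q=5: [-7, 13, 3, -10, -7]
Optimal cycle mean attained by: cycle 1->3->4->1, total 8 + (-8) + (-3), length 3.
Answer: λ = -1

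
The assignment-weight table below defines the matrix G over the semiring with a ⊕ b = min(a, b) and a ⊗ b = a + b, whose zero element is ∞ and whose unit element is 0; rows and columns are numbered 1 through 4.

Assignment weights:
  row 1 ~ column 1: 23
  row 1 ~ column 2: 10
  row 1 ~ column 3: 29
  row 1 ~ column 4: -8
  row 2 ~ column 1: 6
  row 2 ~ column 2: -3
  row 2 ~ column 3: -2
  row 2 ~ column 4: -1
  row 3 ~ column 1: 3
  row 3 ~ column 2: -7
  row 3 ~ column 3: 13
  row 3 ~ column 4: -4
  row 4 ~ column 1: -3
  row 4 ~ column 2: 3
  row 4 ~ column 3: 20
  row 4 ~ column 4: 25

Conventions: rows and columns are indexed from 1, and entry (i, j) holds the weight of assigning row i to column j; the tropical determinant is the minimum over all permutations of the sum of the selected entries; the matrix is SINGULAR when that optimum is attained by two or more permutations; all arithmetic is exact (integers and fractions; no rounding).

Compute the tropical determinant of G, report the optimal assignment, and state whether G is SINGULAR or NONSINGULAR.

σ = (1, 2, 3, 4): 23 + (-3) + 13 + 25 = 58
σ = (1, 2, 4, 3): 23 + (-3) + (-4) + 20 = 36
σ = (1, 3, 2, 4): 23 + (-2) + (-7) + 25 = 39
σ = (1, 3, 4, 2): 23 + (-2) + (-4) + 3 = 20
σ = (1, 4, 2, 3): 23 + (-1) + (-7) + 20 = 35
σ = (1, 4, 3, 2): 23 + (-1) + 13 + 3 = 38
σ = (2, 1, 3, 4): 10 + 6 + 13 + 25 = 54
σ = (2, 1, 4, 3): 10 + 6 + (-4) + 20 = 32
σ = (2, 3, 1, 4): 10 + (-2) + 3 + 25 = 36
σ = (2, 3, 4, 1): 10 + (-2) + (-4) + (-3) = 1
σ = (2, 4, 1, 3): 10 + (-1) + 3 + 20 = 32
σ = (2, 4, 3, 1): 10 + (-1) + 13 + (-3) = 19
σ = (3, 1, 2, 4): 29 + 6 + (-7) + 25 = 53
σ = (3, 1, 4, 2): 29 + 6 + (-4) + 3 = 34
σ = (3, 2, 1, 4): 29 + (-3) + 3 + 25 = 54
σ = (3, 2, 4, 1): 29 + (-3) + (-4) + (-3) = 19
σ = (3, 4, 1, 2): 29 + (-1) + 3 + 3 = 34
σ = (3, 4, 2, 1): 29 + (-1) + (-7) + (-3) = 18
σ = (4, 1, 2, 3): (-8) + 6 + (-7) + 20 = 11
σ = (4, 1, 3, 2): (-8) + 6 + 13 + 3 = 14
σ = (4, 2, 1, 3): (-8) + (-3) + 3 + 20 = 12
σ = (4, 2, 3, 1): (-8) + (-3) + 13 + (-3) = -1
σ = (4, 3, 1, 2): (-8) + (-2) + 3 + 3 = -4
σ = (4, 3, 2, 1): (-8) + (-2) + (-7) + (-3) = -20
Optimal value attained by: σ = (4, 3, 2, 1).
Answer: det⊕(G) = -20; verdict: NONSINGULAR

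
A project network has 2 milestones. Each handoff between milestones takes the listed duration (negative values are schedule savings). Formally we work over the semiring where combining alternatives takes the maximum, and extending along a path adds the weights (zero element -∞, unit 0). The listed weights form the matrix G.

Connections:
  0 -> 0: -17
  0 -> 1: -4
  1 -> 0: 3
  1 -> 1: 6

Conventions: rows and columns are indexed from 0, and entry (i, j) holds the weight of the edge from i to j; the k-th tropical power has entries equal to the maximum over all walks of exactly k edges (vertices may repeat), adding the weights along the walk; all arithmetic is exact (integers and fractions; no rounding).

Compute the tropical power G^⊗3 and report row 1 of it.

G^⊗2:
  [-1, 2]
  [9, 12]
G^⊗3:
  [5, 8]
  [15, 18]
Answer: row 1 of G^⊗3 = [15, 18]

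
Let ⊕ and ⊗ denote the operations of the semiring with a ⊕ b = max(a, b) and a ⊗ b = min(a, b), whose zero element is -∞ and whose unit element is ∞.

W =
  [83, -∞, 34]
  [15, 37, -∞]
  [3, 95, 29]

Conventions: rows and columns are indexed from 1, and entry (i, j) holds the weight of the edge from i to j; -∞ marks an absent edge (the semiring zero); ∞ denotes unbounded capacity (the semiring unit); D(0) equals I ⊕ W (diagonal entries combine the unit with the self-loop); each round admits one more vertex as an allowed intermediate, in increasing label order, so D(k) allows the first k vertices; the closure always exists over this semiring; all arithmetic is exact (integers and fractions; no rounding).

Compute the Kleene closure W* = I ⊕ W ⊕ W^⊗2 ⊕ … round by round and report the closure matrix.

D(0):
  [∞, -∞, 34]
  [15, ∞, -∞]
  [3, 95, ∞]
D(1):
  [∞, -∞, 34]
  [15, ∞, 15]
  [3, 95, ∞]
D(2):
  [∞, -∞, 34]
  [15, ∞, 15]
  [15, 95, ∞]
D(3):
  [∞, 34, 34]
  [15, ∞, 15]
  [15, 95, ∞]
Answer: W* = [[∞, 34, 34], [15, ∞, 15], [15, 95, ∞]]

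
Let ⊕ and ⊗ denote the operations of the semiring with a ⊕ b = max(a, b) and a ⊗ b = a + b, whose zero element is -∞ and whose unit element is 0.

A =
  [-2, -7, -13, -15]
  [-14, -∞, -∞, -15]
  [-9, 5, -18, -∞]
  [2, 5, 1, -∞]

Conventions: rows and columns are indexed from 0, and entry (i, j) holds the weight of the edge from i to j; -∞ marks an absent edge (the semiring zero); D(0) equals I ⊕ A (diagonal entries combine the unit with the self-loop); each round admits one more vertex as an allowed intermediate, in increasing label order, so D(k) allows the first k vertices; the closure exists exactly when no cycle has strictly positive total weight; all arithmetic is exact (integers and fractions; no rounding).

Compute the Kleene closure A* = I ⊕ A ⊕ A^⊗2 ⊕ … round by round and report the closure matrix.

D(0):
  [0, -7, -13, -15]
  [-14, 0, -∞, -15]
  [-9, 5, 0, -∞]
  [2, 5, 1, 0]
D(1):
  [0, -7, -13, -15]
  [-14, 0, -27, -15]
  [-9, 5, 0, -24]
  [2, 5, 1, 0]
D(2):
  [0, -7, -13, -15]
  [-14, 0, -27, -15]
  [-9, 5, 0, -10]
  [2, 5, 1, 0]
D(3):
  [0, -7, -13, -15]
  [-14, 0, -27, -15]
  [-9, 5, 0, -10]
  [2, 6, 1, 0]
D(4):
  [0, -7, -13, -15]
  [-13, 0, -14, -15]
  [-8, 5, 0, -10]
  [2, 6, 1, 0]
Answer: A* = [[0, -7, -13, -15], [-13, 0, -14, -15], [-8, 5, 0, -10], [2, 6, 1, 0]]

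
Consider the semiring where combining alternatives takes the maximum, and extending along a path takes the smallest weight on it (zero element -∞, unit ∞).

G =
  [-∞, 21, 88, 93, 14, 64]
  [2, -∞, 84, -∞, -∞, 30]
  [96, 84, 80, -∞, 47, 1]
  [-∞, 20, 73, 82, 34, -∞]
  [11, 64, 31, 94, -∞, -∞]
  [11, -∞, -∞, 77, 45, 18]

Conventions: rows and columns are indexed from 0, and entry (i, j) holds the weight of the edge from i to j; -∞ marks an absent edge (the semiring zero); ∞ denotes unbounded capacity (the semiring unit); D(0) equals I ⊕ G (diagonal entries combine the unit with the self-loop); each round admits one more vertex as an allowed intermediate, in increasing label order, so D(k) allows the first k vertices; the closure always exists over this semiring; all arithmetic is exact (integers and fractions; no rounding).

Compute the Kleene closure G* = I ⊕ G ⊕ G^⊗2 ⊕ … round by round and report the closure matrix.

D(0):
  [∞, 21, 88, 93, 14, 64]
  [2, ∞, 84, -∞, -∞, 30]
  [96, 84, ∞, -∞, 47, 1]
  [-∞, 20, 73, ∞, 34, -∞]
  [11, 64, 31, 94, ∞, -∞]
  [11, -∞, -∞, 77, 45, ∞]
D(1):
  [∞, 21, 88, 93, 14, 64]
  [2, ∞, 84, 2, 2, 30]
  [96, 84, ∞, 93, 47, 64]
  [-∞, 20, 73, ∞, 34, -∞]
  [11, 64, 31, 94, ∞, 11]
  [11, 11, 11, 77, 45, ∞]
D(2):
  [∞, 21, 88, 93, 14, 64]
  [2, ∞, 84, 2, 2, 30]
  [96, 84, ∞, 93, 47, 64]
  [2, 20, 73, ∞, 34, 20]
  [11, 64, 64, 94, ∞, 30]
  [11, 11, 11, 77, 45, ∞]
D(3):
  [∞, 84, 88, 93, 47, 64]
  [84, ∞, 84, 84, 47, 64]
  [96, 84, ∞, 93, 47, 64]
  [73, 73, 73, ∞, 47, 64]
  [64, 64, 64, 94, ∞, 64]
  [11, 11, 11, 77, 45, ∞]
D(4):
  [∞, 84, 88, 93, 47, 64]
  [84, ∞, 84, 84, 47, 64]
  [96, 84, ∞, 93, 47, 64]
  [73, 73, 73, ∞, 47, 64]
  [73, 73, 73, 94, ∞, 64]
  [73, 73, 73, 77, 47, ∞]
D(5):
  [∞, 84, 88, 93, 47, 64]
  [84, ∞, 84, 84, 47, 64]
  [96, 84, ∞, 93, 47, 64]
  [73, 73, 73, ∞, 47, 64]
  [73, 73, 73, 94, ∞, 64]
  [73, 73, 73, 77, 47, ∞]
D(6):
  [∞, 84, 88, 93, 47, 64]
  [84, ∞, 84, 84, 47, 64]
  [96, 84, ∞, 93, 47, 64]
  [73, 73, 73, ∞, 47, 64]
  [73, 73, 73, 94, ∞, 64]
  [73, 73, 73, 77, 47, ∞]
Answer: G* = [[∞, 84, 88, 93, 47, 64], [84, ∞, 84, 84, 47, 64], [96, 84, ∞, 93, 47, 64], [73, 73, 73, ∞, 47, 64], [73, 73, 73, 94, ∞, 64], [73, 73, 73, 77, 47, ∞]]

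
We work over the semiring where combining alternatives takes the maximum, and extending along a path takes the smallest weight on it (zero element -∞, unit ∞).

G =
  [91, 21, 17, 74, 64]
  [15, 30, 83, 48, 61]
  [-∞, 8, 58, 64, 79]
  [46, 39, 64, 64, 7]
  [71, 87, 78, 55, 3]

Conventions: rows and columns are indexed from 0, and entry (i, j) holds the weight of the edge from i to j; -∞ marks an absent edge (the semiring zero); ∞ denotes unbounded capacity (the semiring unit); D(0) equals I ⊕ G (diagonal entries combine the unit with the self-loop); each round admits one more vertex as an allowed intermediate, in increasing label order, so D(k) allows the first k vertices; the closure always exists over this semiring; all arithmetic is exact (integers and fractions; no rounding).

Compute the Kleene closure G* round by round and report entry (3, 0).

D(0):
  [∞, 21, 17, 74, 64]
  [15, ∞, 83, 48, 61]
  [-∞, 8, ∞, 64, 79]
  [46, 39, 64, ∞, 7]
  [71, 87, 78, 55, ∞]
D(1):
  [∞, 21, 17, 74, 64]
  [15, ∞, 83, 48, 61]
  [-∞, 8, ∞, 64, 79]
  [46, 39, 64, ∞, 46]
  [71, 87, 78, 71, ∞]
D(2):
  [∞, 21, 21, 74, 64]
  [15, ∞, 83, 48, 61]
  [8, 8, ∞, 64, 79]
  [46, 39, 64, ∞, 46]
  [71, 87, 83, 71, ∞]
D(3):
  [∞, 21, 21, 74, 64]
  [15, ∞, 83, 64, 79]
  [8, 8, ∞, 64, 79]
  [46, 39, 64, ∞, 64]
  [71, 87, 83, 71, ∞]
D(4):
  [∞, 39, 64, 74, 64]
  [46, ∞, 83, 64, 79]
  [46, 39, ∞, 64, 79]
  [46, 39, 64, ∞, 64]
  [71, 87, 83, 71, ∞]
D(5):
  [∞, 64, 64, 74, 64]
  [71, ∞, 83, 71, 79]
  [71, 79, ∞, 71, 79]
  [64, 64, 64, ∞, 64]
  [71, 87, 83, 71, ∞]
Answer: G*[3][0] = 64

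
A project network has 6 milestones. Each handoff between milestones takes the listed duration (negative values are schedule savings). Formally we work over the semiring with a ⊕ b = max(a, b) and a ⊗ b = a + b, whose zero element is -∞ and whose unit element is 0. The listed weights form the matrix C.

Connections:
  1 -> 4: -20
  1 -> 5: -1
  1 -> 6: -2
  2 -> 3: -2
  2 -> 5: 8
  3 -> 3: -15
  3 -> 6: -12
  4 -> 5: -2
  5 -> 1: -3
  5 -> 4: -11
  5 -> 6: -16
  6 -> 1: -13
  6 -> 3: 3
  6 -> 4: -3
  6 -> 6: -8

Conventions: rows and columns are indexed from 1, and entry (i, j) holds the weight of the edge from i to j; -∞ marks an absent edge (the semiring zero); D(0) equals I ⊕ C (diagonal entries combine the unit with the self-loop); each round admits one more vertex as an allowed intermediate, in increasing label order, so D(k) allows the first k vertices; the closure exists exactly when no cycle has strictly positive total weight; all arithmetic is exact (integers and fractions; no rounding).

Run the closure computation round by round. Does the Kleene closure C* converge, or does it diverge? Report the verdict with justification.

D(0):
  [0, -∞, -∞, -20, -1, -2]
  [-∞, 0, -2, -∞, 8, -∞]
  [-∞, -∞, 0, -∞, -∞, -12]
  [-∞, -∞, -∞, 0, -2, -∞]
  [-3, -∞, -∞, -11, 0, -16]
  [-13, -∞, 3, -3, -∞, 0]
D(1):
  [0, -∞, -∞, -20, -1, -2]
  [-∞, 0, -2, -∞, 8, -∞]
  [-∞, -∞, 0, -∞, -∞, -12]
  [-∞, -∞, -∞, 0, -2, -∞]
  [-3, -∞, -∞, -11, 0, -5]
  [-13, -∞, 3, -3, -14, 0]
D(2):
  [0, -∞, -∞, -20, -1, -2]
  [-∞, 0, -2, -∞, 8, -∞]
  [-∞, -∞, 0, -∞, -∞, -12]
  [-∞, -∞, -∞, 0, -2, -∞]
  [-3, -∞, -∞, -11, 0, -5]
  [-13, -∞, 3, -3, -14, 0]
D(3):
  [0, -∞, -∞, -20, -1, -2]
  [-∞, 0, -2, -∞, 8, -14]
  [-∞, -∞, 0, -∞, -∞, -12]
  [-∞, -∞, -∞, 0, -2, -∞]
  [-3, -∞, -∞, -11, 0, -5]
  [-13, -∞, 3, -3, -14, 0]
D(4):
  [0, -∞, -∞, -20, -1, -2]
  [-∞, 0, -2, -∞, 8, -14]
  [-∞, -∞, 0, -∞, -∞, -12]
  [-∞, -∞, -∞, 0, -2, -∞]
  [-3, -∞, -∞, -11, 0, -5]
  [-13, -∞, 3, -3, -5, 0]
D(5):
  [0, -∞, -∞, -12, -1, -2]
  [5, 0, -2, -3, 8, 3]
  [-∞, -∞, 0, -∞, -∞, -12]
  [-5, -∞, -∞, 0, -2, -7]
  [-3, -∞, -∞, -11, 0, -5]
  [-8, -∞, 3, -3, -5, 0]
D(6):
  [0, -∞, 1, -5, -1, -2]
  [5, 0, 6, 0, 8, 3]
  [-20, -∞, 0, -15, -17, -12]
  [-5, -∞, -4, 0, -2, -7]
  [-3, -∞, -2, -8, 0, -5]
  [-8, -∞, 3, -3, -5, 0]
Key observation: every diagonal entry stays at the unit through all rounds, so no improving cycle exists.
Answer: CONVERGES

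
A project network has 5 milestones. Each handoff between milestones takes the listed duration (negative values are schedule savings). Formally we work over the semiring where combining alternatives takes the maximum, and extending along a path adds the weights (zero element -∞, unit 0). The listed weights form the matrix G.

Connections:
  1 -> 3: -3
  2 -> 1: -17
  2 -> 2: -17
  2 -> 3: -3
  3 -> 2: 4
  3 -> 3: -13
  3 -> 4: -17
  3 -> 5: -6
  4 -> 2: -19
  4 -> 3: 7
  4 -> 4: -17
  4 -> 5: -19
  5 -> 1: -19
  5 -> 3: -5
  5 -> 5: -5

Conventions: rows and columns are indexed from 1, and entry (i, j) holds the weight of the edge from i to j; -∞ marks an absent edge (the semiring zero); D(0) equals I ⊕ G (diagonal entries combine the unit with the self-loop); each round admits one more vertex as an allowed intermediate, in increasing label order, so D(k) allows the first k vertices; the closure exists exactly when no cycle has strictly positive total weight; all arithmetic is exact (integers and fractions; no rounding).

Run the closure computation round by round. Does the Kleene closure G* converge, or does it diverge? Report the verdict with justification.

D(0):
  [0, -∞, -3, -∞, -∞]
  [-17, 0, -3, -∞, -∞]
  [-∞, 4, 0, -17, -6]
  [-∞, -19, 7, 0, -19]
  [-19, -∞, -5, -∞, 0]
D(1):
  [0, -∞, -3, -∞, -∞]
  [-17, 0, -3, -∞, -∞]
  [-∞, 4, 0, -17, -6]
  [-∞, -19, 7, 0, -19]
  [-19, -∞, -5, -∞, 0]
Detection: at round 2, diagonal entry (3, 3) turns strictly positive.
Key observation: the cycle 3->2->3 has total weight 4 + (-3), which is strictly positive.
Answer: DIVERGES — positive cycle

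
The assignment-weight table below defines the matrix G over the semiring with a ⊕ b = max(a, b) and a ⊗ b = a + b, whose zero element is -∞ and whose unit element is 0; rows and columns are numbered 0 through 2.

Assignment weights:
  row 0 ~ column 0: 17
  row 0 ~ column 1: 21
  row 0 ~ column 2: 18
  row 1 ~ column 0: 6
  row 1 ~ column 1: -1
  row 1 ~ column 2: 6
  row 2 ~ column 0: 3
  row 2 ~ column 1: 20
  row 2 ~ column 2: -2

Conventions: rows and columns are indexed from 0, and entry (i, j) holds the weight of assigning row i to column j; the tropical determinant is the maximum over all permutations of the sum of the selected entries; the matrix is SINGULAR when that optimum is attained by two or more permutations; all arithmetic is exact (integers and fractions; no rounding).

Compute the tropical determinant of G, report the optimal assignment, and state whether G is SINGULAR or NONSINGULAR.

σ = (0, 1, 2): 17 + (-1) + (-2) = 14
σ = (0, 2, 1): 17 + 6 + 20 = 43
σ = (1, 0, 2): 21 + 6 + (-2) = 25
σ = (1, 2, 0): 21 + 6 + 3 = 30
σ = (2, 0, 1): 18 + 6 + 20 = 44
σ = (2, 1, 0): 18 + (-1) + 3 = 20
Optimal value attained by: σ = (2, 0, 1).
Answer: det⊕(G) = 44; verdict: NONSINGULAR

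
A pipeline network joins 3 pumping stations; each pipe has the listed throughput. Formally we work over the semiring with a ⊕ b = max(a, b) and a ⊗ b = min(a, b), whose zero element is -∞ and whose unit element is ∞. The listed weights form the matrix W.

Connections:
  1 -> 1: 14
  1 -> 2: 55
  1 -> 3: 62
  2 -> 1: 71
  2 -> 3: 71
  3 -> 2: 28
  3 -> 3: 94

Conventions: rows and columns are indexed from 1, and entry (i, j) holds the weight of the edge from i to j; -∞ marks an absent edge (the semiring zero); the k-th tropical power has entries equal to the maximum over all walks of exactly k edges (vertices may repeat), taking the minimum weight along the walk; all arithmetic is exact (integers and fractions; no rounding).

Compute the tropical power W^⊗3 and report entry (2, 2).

W^⊗2:
  [55, 28, 62]
  [14, 55, 71]
  [28, 28, 94]
W^⊗3:
  [28, 55, 62]
  [55, 28, 71]
  [28, 28, 94]
Key observation: the optimum is the walk 2->1->3->2, with weight 71 min 62 min 28 = 28.
Optimal value attained by: walk 2->1->3->2.
Answer: (W^⊗3)[2][2] = 28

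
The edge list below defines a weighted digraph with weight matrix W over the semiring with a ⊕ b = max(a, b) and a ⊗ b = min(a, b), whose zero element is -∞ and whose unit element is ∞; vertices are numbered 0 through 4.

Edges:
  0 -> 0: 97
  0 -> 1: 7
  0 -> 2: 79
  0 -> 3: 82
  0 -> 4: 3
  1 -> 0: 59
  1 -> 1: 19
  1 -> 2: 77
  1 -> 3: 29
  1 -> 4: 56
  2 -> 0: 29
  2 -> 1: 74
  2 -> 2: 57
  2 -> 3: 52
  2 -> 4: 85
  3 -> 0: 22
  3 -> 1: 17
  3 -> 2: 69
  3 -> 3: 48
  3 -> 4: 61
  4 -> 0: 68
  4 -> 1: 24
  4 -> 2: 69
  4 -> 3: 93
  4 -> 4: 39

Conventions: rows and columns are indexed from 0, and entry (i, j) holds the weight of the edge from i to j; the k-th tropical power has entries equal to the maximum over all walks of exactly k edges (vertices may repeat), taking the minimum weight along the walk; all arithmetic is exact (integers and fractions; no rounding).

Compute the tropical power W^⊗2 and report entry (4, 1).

W^⊗2:
  [97, 74, 79, 82, 79]
  [59, 74, 59, 59, 77]
  [68, 57, 74, 85, 57]
  [61, 69, 61, 61, 69]
  [68, 69, 69, 68, 69]
Key observation: the optimum is the walk 4->2->1, with weight 69 min 74 = 69.
Optimal value attained by: walk 4->2->1.
Answer: (W^⊗2)[4][1] = 69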